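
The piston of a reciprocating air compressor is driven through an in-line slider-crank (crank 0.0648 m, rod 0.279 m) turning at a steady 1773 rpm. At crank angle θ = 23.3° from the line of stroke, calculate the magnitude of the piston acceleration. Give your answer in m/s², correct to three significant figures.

ω = 2π·1773/60 = 185.7 rad/s
x(θ) = r cosθ + √(L² − r² sin²θ); with ω constant, a = ω²·d²x/dθ².
d²x/dθ² = −r cosθ − r²(cos2θ)/√u − r⁴ sin²2θ/(4u^{3/2}),  u = L² − r² sin²θ = 0.077184 m².
Substituting r = 0.0648 m, L = 0.279 m, θ = 23.3°: d²x/dθ² = -0.070009 m.
a = ω²·d²x/dθ² = (185.7)²·(-0.070009) = -2413.4 m/s²;  |a| = 2413.4 m/s².

2410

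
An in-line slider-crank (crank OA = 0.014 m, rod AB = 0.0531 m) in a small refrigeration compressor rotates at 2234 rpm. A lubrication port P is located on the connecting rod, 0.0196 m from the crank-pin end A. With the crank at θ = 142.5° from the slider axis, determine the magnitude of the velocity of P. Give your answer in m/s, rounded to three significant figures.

ω = 233.9 rad/s.  Crank-pin speed |V_A| = rω = 3.2752 m/s, perpendicular to OA.
Rod angle: sinφ = −(r/L) sinθ ⇒ φ = -9.236°; ω_rod = −rω cosθ/√(L²−r²sin²θ) = +49.577 rad/s.
V_P = V_A + ω_rod × AP, with AP = 0.0196 m along the rod.
Components: V_Px = −rω sinθ − a·ω_rod·sinφ = -1.8379 m/s;  V_Py = rω cosθ + a·ω_rod·cosφ = -1.6393 m/s.
|V_P| = √(V_Px² + V_Py²) = 2.4627 m/s.

2.46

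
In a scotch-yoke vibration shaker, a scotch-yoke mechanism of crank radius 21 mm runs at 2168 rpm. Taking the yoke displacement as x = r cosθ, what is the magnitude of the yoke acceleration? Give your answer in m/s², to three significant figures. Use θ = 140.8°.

ω = 227 rad/s (from 2168 rpm).
x = r cosθ ⇒ ẍ = −rω² cosθ (ω constant).
|a| = rω²|cosθ| = 0.021·(227)²·|cos 140.8°| = 838.81 m/s².

839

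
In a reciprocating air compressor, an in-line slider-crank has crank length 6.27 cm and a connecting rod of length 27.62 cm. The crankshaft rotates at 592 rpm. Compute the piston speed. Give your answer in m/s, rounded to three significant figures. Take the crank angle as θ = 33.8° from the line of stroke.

2.57

ω = 2π·592/60 = 61.99 rad/s
For an in-line slider-crank, x = r cosθ + √(L² − r² sin²θ), so v = −rω sinθ·[1 + r cosθ/√(L² − r² sin²θ)].
With r = 0.0627 m, L = 0.2762 m, θ = 33.8°: √(L² − r² sin²θ) = 0.27399 m.
v = −0.0627·61.99·0.55630·[1 + 0.0627·0.83098/0.27399] = -2.5735 m/s.
|v| = 2.5735 m/s.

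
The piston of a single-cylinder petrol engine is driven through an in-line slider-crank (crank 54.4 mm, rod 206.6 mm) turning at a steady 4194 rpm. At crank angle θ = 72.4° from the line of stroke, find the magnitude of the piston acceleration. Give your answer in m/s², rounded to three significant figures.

858

ω = 2π·4194/60 = 439.2 rad/s
x(θ) = r cosθ + √(L² − r² sin²θ); with ω constant, a = ω²·d²x/dθ².
d²x/dθ² = −r cosθ − r²(cos2θ)/√u − r⁴ sin²2θ/(4u^{3/2}),  u = L² − r² sin²θ = 0.0399948 m².
Substituting r = 0.0544 m, L = 0.2066 m, θ = 72.4°: d²x/dθ² = -0.004448 m.
a = ω²·d²x/dθ² = (439.2)²·(-0.004448) = -857.97 m/s²;  |a| = 857.97 m/s².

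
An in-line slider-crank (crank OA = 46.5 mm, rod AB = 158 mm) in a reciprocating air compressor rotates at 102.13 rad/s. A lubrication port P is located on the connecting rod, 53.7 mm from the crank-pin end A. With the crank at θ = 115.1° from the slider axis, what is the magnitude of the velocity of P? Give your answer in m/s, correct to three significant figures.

ω = 102.1 rad/s.  Crank-pin speed |V_A| = rω = 4.749 m/s, perpendicular to OA.
Rod angle: sinφ = −(r/L) sinθ ⇒ φ = -15.457°; ω_rod = −rω cosθ/√(L²−r²sin²θ) = +13.229 rad/s.
V_P = V_A + ω_rod × AP, with AP = 0.0537 m along the rod.
Components: V_Px = −rω sinθ − a·ω_rod·sinφ = -4.1113 m/s;  V_Py = rω cosθ + a·ω_rod·cosφ = -1.3299 m/s.
|V_P| = √(V_Px² + V_Py²) = 4.321 m/s.

4.32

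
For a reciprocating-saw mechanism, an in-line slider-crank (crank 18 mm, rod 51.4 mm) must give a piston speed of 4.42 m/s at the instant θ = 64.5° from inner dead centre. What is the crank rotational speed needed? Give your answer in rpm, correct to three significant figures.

2240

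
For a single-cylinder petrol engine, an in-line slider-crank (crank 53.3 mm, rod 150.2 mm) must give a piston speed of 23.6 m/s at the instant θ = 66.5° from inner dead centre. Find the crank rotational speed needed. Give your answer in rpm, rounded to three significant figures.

4010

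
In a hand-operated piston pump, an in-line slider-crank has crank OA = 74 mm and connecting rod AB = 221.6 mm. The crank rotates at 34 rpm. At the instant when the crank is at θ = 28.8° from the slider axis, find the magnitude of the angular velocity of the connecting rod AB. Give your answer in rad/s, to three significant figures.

1.06

ω = 3.56 rad/s (converted from 34 rpm).
The rod makes angle φ with the slider axis where L sinφ = r sinθ; differentiating, L cosφ·φ̇ = r ω cosθ.
L cosφ = √(L² − r² sin²θ) = 0.21871 m.
|ω_rod| = r ω |cosθ| / √(L² − r² sin²θ) = 0.074·3.56·0.87631/0.21871 = 1.0556 rad/s.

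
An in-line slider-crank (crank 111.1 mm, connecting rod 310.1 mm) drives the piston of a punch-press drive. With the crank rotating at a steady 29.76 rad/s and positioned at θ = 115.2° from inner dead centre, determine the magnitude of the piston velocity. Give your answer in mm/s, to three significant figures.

ω = 29.76 rad/s
For an in-line slider-crank, x = r cosθ + √(L² − r² sin²θ), so v = −rω sinθ·[1 + r cosθ/√(L² − r² sin²θ)].
With r = 0.1111 m, L = 0.3101 m, θ = 115.2°: √(L² − r² sin²θ) = 0.29335 m.
v = −0.1111·29.76·0.90483·[1 + 0.1111·-0.42578/0.29335] = -2.5092 m/s.
|v| = 2.5092 m/s = 2509.2 mm/s.

2510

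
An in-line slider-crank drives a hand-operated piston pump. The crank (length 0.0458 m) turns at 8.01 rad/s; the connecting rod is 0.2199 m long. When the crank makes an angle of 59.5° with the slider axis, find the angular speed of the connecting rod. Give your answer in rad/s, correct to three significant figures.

0.861

ω = 8.01 rad/s
The rod makes angle φ with the slider axis where L sinφ = r sinθ; differentiating, L cosφ·φ̇ = r ω cosθ.
L cosφ = √(L² − r² sin²θ) = 0.21633 m.
|ω_rod| = r ω |cosθ| / √(L² − r² sin²θ) = 0.0458·8.01·0.50754/0.21633 = 0.8607 rad/s.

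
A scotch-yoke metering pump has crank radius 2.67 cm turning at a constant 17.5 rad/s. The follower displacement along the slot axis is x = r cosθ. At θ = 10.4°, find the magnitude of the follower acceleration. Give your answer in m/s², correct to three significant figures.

8.04

ω = 17.5 rad/s
x = r cosθ ⇒ ẍ = −rω² cosθ (ω constant).
|a| = rω²|cosθ| = 0.0267·(17.5)²·|cos 10.4°| = 8.0425 m/s².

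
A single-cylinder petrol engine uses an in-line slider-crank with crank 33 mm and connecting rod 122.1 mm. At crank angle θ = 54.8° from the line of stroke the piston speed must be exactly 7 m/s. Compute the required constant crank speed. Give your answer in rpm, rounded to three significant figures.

For an in-line slider-crank, |v_piston| = rω|sinθ|·[1 + r cosθ/√(L² − r² sin²θ)].
With r = 0.033 m, L = 0.1221 m, θ = 54.8°: the bracketed kinematic factor |dx/dθ| = 0.031273 m.
ω = v/|dx/dθ| = 7/0.031273 = 223.83 rad/s.
N = 60ω/(2π) = 2137.5 rpm.

2140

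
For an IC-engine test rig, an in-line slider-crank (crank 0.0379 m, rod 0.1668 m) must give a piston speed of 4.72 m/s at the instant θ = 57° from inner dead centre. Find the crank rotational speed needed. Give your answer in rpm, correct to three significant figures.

1260

For an in-line slider-crank, |v_piston| = rω|sinθ|·[1 + r cosθ/√(L² − r² sin²θ)].
With r = 0.0379 m, L = 0.1668 m, θ = 57°: the bracketed kinematic factor |dx/dθ| = 0.035793 m.
ω = v/|dx/dθ| = 4.72/0.035793 = 131.87 rad/s.
N = 60ω/(2π) = 1259.3 rpm.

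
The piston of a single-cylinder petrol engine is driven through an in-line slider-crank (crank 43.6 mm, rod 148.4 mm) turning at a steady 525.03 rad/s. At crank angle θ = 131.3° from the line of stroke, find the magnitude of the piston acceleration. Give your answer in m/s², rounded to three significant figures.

ω = 525 rad/s
x(θ) = r cosθ + √(L² − r² sin²θ); with ω constant, a = ω²·d²x/dθ².
d²x/dθ² = −r cosθ − r²(cos2θ)/√u − r⁴ sin²2θ/(4u^{3/2}),  u = L² − r² sin²θ = 0.0209497 m².
Substituting r = 0.0436 m, L = 0.1484 m, θ = 131.3°: d²x/dθ² = +0.030175 m.
a = ω²·d²x/dθ² = (525)²·(+0.030175) = +8317.8 m/s²;  |a| = 8317.8 m/s².

8320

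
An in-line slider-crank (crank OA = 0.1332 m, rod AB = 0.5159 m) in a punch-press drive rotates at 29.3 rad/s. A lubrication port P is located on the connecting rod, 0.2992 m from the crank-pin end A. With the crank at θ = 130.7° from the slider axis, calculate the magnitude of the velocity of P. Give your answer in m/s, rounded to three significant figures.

ω = 29.3 rad/s.  Crank-pin speed |V_A| = rω = 3.9028 m/s, perpendicular to OA.
Rod angle: sinφ = −(r/L) sinθ ⇒ φ = -11.288°; ω_rod = −rω cosθ/√(L²−r²sin²θ) = +5.0304 rad/s.
V_P = V_A + ω_rod × AP, with AP = 0.2992 m along the rod.
Components: V_Px = −rω sinθ − a·ω_rod·sinφ = -2.6642 m/s;  V_Py = rω cosθ + a·ω_rod·cosφ = -1.069 m/s.
|V_P| = √(V_Px² + V_Py²) = 2.8707 m/s.

2.87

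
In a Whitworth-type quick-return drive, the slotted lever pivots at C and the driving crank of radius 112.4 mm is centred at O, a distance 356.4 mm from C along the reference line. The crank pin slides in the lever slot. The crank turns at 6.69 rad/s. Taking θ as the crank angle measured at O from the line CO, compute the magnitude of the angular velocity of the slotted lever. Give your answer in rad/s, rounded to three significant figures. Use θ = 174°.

3.03

ω = 6.69 rad/s
Crank pin A relative to C: A = (d + r cosθ, r sinθ); lever angle φ = atan2(r sinθ, d + r cosθ).
Differentiating tanφ: φ̇ = rω(d cosθ + r)/(d² + r² + 2dr cosθ).
d² + r² + 2dr cosθ = |CA|² = 0.0599749 m²;  d cosθ + r = -0.24205 m.
|ω_lever| = |0.1124·6.69·-0.24205| / 0.0599749 = 3.0348 rad/s.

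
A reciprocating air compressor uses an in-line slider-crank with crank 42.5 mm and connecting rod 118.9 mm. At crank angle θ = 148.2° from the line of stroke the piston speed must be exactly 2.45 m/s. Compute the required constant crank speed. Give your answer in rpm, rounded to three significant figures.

For an in-line slider-crank, |v_piston| = rω|sinθ|·[1 + r cosθ/√(L² − r² sin²θ)].
With r = 0.0425 m, L = 0.1189 m, θ = 148.2°: the bracketed kinematic factor |dx/dθ| = 0.015468 m.
ω = v/|dx/dθ| = 2.45/0.015468 = 158.39 rad/s.
N = 60ω/(2π) = 1512.5 rpm.

1510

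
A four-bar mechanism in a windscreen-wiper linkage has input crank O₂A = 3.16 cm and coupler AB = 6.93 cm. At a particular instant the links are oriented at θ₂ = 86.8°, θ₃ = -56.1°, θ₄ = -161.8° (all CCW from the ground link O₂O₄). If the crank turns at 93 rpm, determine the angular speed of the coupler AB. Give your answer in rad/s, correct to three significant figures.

4.29

ω₂ = 9.739 rad/s (from 93 rpm).
Differentiating the loop-closure r₂e^{iθ₂}+r₃e^{iθ₃}=r₁+r₄e^{iθ₄} gives r₂ω₂e^{iθ₂}+r₃ω₃e^{iθ₃}=r₄ω₄e^{iθ₄}.
Eliminating the other unknown: ω₃ = r₂ω₂ sin(θ₄−θ₂) / [r₃ sin(θ₃−θ₄)].
Numerator sine = +0.93106; denominator sine = +0.96269.
Result = 0.0316·9.739·(+0.93106) / (0.0693·(+0.96269)) = +4.2949 rad/s; magnitude 4.2949 rad/s.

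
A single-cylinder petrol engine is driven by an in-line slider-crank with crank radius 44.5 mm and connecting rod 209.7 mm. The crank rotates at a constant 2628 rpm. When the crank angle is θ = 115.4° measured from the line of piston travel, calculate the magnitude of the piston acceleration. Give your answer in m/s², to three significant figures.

ω = 2π·2628/60 = 275.2 rad/s
x(θ) = r cosθ + √(L² − r² sin²θ); with ω constant, a = ω²·d²x/dθ².
d²x/dθ² = −r cosθ − r²(cos2θ)/√u − r⁴ sin²2θ/(4u^{3/2}),  u = L² − r² sin²θ = 0.0423582 m².
Substituting r = 0.0445 m, L = 0.2097 m, θ = 115.4°: d²x/dθ² = +0.025101 m.
a = ω²·d²x/dθ² = (275.2)²·(+0.025101) = +1901.1 m/s²;  |a| = 1901.1 m/s².

1900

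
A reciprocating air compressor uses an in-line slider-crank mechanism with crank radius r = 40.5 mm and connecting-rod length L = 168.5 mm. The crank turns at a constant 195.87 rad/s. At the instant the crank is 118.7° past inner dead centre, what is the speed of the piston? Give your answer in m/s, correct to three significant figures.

6.14

ω = 195.9 rad/s
For an in-line slider-crank, x = r cosθ + √(L² − r² sin²θ), so v = −rω sinθ·[1 + r cosθ/√(L² − r² sin²θ)].
With r = 0.0405 m, L = 0.1685 m, θ = 118.7°: √(L² − r² sin²θ) = 0.16471 m.
v = −0.0405·195.9·0.87715·[1 + 0.0405·-0.48022/0.16471] = -6.1366 m/s.
|v| = 6.1366 m/s.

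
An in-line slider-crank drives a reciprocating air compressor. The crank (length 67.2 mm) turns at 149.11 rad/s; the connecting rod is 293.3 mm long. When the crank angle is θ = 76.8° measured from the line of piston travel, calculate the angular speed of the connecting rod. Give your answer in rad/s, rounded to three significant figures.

8.00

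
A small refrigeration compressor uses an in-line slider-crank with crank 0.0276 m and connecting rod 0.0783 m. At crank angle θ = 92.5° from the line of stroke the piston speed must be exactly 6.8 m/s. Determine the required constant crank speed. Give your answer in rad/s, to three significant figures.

251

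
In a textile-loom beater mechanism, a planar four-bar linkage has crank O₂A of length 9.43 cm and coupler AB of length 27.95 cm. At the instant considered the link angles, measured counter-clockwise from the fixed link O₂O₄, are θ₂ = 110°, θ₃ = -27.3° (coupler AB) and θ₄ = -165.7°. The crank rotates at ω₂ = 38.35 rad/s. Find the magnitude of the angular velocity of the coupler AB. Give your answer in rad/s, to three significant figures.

19.4

ω₂ = 38.35 rad/s
Differentiating the loop-closure r₂e^{iθ₂}+r₃e^{iθ₃}=r₁+r₄e^{iθ₄} gives r₂ω₂e^{iθ₂}+r₃ω₃e^{iθ₃}=r₄ω₄e^{iθ₄}.
Eliminating the other unknown: ω₃ = r₂ω₂ sin(θ₄−θ₂) / [r₃ sin(θ₃−θ₄)].
Numerator sine = +0.99506; denominator sine = +0.66393.
Result = 0.0943·38.35·(+0.99506) / (0.2795·(+0.66393)) = +19.392 rad/s; magnitude 19.392 rad/s.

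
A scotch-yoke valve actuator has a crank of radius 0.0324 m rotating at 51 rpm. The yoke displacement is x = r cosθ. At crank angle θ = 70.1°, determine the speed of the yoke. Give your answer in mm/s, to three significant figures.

163

ω = 5.341 rad/s (from 51 rpm).
x = r cosθ ⇒ ẋ = −rω sinθ.
|v| = rω|sinθ| = 0.0324·5.341·|sin 70.1°| = 0.16271 m/s = 162.71 mm/s.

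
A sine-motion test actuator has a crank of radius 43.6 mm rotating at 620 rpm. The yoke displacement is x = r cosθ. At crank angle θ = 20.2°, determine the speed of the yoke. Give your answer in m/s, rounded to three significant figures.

0.977

ω = 64.93 rad/s (from 620 rpm).
x = r cosθ ⇒ ẋ = −rω sinθ.
|v| = rω|sinθ| = 0.0436·64.93·|sin 20.2°| = 0.97746 m/s.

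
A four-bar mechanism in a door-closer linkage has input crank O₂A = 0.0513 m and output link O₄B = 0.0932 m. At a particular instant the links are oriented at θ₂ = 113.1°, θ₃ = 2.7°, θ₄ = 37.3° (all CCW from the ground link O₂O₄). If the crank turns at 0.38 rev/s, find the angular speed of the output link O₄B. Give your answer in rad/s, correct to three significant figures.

ω₂ = 2.388 rad/s (from 0.38 rev/s).
Differentiating the loop-closure r₂e^{iθ₂}+r₃e^{iθ₃}=r₁+r₄e^{iθ₄} gives r₂ω₂e^{iθ₂}+r₃ω₃e^{iθ₃}=r₄ω₄e^{iθ₄}.
Eliminating the other unknown: ω₄ = r₂ω₂ sin(θ₂−θ₃) / [r₄ sin(θ₄−θ₃)].
Numerator sine = +0.93728; denominator sine = +0.56784.
Result = 0.0513·2.388·(+0.93728) / (0.0932·(+0.56784)) = +2.1692 rad/s; magnitude 2.1692 rad/s.

2.17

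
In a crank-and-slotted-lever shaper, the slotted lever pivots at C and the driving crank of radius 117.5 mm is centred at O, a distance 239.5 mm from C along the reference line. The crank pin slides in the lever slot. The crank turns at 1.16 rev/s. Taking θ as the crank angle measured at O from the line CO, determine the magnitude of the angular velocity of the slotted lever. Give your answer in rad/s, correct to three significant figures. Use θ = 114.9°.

0.301

ω = 7.288 rad/s (from 1.16 rev/s).
Crank pin A relative to C: A = (d + r cosθ, r sinθ); lever angle φ = atan2(r sinθ, d + r cosθ).
Differentiating tanφ: φ̇ = rω(d cosθ + r)/(d² + r² + 2dr cosθ).
d² + r² + 2dr cosθ = |CA|² = 0.0474696 m²;  d cosθ + r = +0.016662 m.
|ω_lever| = |0.1175·7.288·+0.016662| / 0.0474696 = 0.3006 rad/s.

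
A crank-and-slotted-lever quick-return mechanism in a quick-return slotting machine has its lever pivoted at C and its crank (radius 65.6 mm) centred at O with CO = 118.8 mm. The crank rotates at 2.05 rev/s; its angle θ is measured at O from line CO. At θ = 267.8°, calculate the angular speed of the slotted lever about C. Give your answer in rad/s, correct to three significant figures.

2.89

ω = 12.88 rad/s (from 2.05 rev/s).
Crank pin A relative to C: A = (d + r cosθ, r sinθ); lever angle φ = atan2(r sinθ, d + r cosθ).
Differentiating tanφ: φ̇ = rω(d cosθ + r)/(d² + r² + 2dr cosθ).
d² + r² + 2dr cosθ = |CA|² = 0.0178185 m²;  d cosθ + r = +0.06104 m.
|ω_lever| = |0.0656·12.88·+0.06104| / 0.0178185 = 2.8945 rad/s.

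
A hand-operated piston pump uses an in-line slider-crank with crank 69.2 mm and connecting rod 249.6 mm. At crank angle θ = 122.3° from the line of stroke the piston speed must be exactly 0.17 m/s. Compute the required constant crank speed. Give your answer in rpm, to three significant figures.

For an in-line slider-crank, |v_piston| = rω|sinθ|·[1 + r cosθ/√(L² − r² sin²θ)].
With r = 0.0692 m, L = 0.2496 m, θ = 122.3°: the bracketed kinematic factor |dx/dθ| = 0.049579 m.
ω = v/|dx/dθ| = 0.17/0.049579 = 3.4289 rad/s.
N = 60ω/(2π) = 32.744 rpm.

32.7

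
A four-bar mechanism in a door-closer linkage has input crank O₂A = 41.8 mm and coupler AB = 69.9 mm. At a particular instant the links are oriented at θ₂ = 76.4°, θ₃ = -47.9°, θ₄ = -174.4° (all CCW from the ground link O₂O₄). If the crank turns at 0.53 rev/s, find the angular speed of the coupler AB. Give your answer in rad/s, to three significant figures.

2.34

ω₂ = 3.33 rad/s (from 0.53 rev/s).
Differentiating the loop-closure r₂e^{iθ₂}+r₃e^{iθ₃}=r₁+r₄e^{iθ₄} gives r₂ω₂e^{iθ₂}+r₃ω₃e^{iθ₃}=r₄ω₄e^{iθ₄}.
Eliminating the other unknown: ω₃ = r₂ω₂ sin(θ₄−θ₂) / [r₃ sin(θ₃−θ₄)].
Numerator sine = +0.94438; denominator sine = +0.80386.
Result = 0.0418·3.33·(+0.94438) / (0.0699·(+0.80386)) = +2.3395 rad/s; magnitude 2.3395 rad/s.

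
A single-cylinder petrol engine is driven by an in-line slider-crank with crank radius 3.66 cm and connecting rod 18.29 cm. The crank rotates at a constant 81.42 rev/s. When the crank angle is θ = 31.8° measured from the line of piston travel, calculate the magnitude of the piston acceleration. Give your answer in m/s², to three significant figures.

9010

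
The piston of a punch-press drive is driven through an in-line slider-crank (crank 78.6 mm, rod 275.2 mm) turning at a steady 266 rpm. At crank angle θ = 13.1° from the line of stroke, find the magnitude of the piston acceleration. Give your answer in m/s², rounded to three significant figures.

ω = 2π·266/60 = 27.86 rad/s
x(θ) = r cosθ + √(L² − r² sin²θ); with ω constant, a = ω²·d²x/dθ².
d²x/dθ² = −r cosθ − r²(cos2θ)/√u − r⁴ sin²2θ/(4u^{3/2}),  u = L² − r² sin²θ = 0.0754177 m².
Substituting r = 0.0786 m, L = 0.2752 m, θ = 13.1°: d²x/dθ² = -0.096829 m.
a = ω²·d²x/dθ² = (27.86)²·(-0.096829) = -75.132 m/s²;  |a| = 75.132 m/s².

75.1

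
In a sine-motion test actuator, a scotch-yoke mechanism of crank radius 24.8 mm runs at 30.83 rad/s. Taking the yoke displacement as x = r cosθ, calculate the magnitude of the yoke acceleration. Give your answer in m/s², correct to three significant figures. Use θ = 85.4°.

1.89

ω = 30.83 rad/s
x = r cosθ ⇒ ẍ = −rω² cosθ (ω constant).
|a| = rω²|cosθ| = 0.0248·(30.83)²·|cos 85.4°| = 1.8905 m/s².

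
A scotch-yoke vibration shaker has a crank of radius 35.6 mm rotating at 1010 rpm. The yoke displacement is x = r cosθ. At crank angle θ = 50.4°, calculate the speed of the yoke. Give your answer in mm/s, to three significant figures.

ω = 105.8 rad/s (from 1010 rpm).
x = r cosθ ⇒ ẋ = −rω sinθ.
|v| = rω|sinθ| = 0.0356·105.8·|sin 50.4°| = 2.9012 m/s = 2901.2 mm/s.

2900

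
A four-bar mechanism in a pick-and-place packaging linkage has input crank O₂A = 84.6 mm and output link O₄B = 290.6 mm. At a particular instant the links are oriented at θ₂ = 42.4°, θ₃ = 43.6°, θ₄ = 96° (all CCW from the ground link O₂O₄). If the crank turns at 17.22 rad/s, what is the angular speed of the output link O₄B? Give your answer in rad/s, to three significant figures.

0.133

ω₂ = 17.22 rad/s
Differentiating the loop-closure r₂e^{iθ₂}+r₃e^{iθ₃}=r₁+r₄e^{iθ₄} gives r₂ω₂e^{iθ₂}+r₃ω₃e^{iθ₃}=r₄ω₄e^{iθ₄}.
Eliminating the other unknown: ω₄ = r₂ω₂ sin(θ₂−θ₃) / [r₄ sin(θ₄−θ₃)].
Numerator sine = -0.02094; denominator sine = +0.79229.
Result = 0.0846·17.22·(-0.02094) / (0.2906·(+0.79229)) = -0.13251 rad/s; magnitude 0.13251 rad/s.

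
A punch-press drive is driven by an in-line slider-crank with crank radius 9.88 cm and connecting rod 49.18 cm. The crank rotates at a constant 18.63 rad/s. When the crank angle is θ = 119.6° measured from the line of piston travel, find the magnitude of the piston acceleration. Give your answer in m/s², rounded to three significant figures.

20.5

ω = 18.63 rad/s
x(θ) = r cosθ + √(L² − r² sin²θ); with ω constant, a = ω²·d²x/dθ².
d²x/dθ² = −r cosθ − r²(cos2θ)/√u − r⁴ sin²2θ/(4u^{3/2}),  u = L² − r² sin²θ = 0.234487 m².
Substituting r = 0.0988 m, L = 0.4918 m, θ = 119.6°: d²x/dθ² = +0.058969 m.
a = ω²·d²x/dθ² = (18.63)²·(+0.058969) = +20.467 m/s²;  |a| = 20.467 m/s².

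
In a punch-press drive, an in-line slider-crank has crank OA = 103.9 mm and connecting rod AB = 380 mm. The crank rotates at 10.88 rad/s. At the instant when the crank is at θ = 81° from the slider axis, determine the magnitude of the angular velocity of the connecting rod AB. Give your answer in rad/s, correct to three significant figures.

0.483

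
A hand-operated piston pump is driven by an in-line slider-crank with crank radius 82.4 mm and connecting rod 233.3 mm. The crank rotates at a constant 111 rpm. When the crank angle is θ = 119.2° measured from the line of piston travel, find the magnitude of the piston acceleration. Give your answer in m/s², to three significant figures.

ω = 2π·111/60 = 11.62 rad/s
x(θ) = r cosθ + √(L² − r² sin²θ); with ω constant, a = ω²·d²x/dθ².
d²x/dθ² = −r cosθ − r²(cos2θ)/√u − r⁴ sin²2θ/(4u^{3/2}),  u = L² − r² sin²θ = 0.0492551 m².
Substituting r = 0.0824 m, L = 0.2333 m, θ = 119.2°: d²x/dθ² = +0.055465 m.
a = ω²·d²x/dθ² = (11.62)²·(+0.055465) = +7.4942 m/s²;  |a| = 7.4942 m/s².

7.49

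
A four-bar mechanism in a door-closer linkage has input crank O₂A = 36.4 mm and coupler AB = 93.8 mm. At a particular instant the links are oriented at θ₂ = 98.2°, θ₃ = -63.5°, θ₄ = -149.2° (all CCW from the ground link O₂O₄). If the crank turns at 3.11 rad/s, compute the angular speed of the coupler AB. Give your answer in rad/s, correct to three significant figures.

1.12

ω₂ = 3.11 rad/s
Differentiating the loop-closure r₂e^{iθ₂}+r₃e^{iθ₃}=r₁+r₄e^{iθ₄} gives r₂ω₂e^{iθ₂}+r₃ω₃e^{iθ₃}=r₄ω₄e^{iθ₄}.
Eliminating the other unknown: ω₃ = r₂ω₂ sin(θ₄−θ₂) / [r₃ sin(θ₃−θ₄)].
Numerator sine = +0.92321; denominator sine = +0.99719.
Result = 0.0364·3.11·(+0.92321) / (0.0938·(+0.99719)) = +1.1173 rad/s; magnitude 1.1173 rad/s.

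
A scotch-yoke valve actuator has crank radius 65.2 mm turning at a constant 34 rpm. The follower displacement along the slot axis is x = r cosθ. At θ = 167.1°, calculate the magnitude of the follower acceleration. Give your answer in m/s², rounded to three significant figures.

0.806

ω = 3.56 rad/s (from 34 rpm).
x = r cosθ ⇒ ẍ = −rω² cosθ (ω constant).
|a| = rω²|cosθ| = 0.0652·(3.56)²·|cos 167.1°| = 0.80568 m/s².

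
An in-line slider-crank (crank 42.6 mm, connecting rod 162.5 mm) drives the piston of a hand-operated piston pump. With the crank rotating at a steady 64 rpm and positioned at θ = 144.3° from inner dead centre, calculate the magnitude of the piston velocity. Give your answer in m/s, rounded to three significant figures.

0.131

ω = 2π·64/60 = 6.702 rad/s
For an in-line slider-crank, x = r cosθ + √(L² − r² sin²θ), so v = −rω sinθ·[1 + r cosθ/√(L² − r² sin²θ)].
With r = 0.0426 m, L = 0.1625 m, θ = 144.3°: √(L² − r² sin²θ) = 0.16059 m.
v = −0.0426·6.702·0.58354·[1 + 0.0426·-0.81208/0.16059] = -0.13071 m/s.
|v| = 0.13071 m/s.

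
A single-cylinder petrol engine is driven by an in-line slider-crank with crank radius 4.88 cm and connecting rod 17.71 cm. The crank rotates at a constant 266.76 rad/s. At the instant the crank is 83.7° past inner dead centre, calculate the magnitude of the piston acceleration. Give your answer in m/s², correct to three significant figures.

589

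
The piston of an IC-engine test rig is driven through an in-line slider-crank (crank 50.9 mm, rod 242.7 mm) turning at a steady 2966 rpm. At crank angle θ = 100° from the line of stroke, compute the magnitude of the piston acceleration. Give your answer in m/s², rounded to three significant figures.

1840

ω = 2π·2966/60 = 310.6 rad/s
x(θ) = r cosθ + √(L² − r² sin²θ); with ω constant, a = ω²·d²x/dθ².
d²x/dθ² = −r cosθ − r²(cos2θ)/√u − r⁴ sin²2θ/(4u^{3/2}),  u = L² − r² sin²θ = 0.0563906 m².
Substituting r = 0.0509 m, L = 0.2427 m, θ = 100°: d²x/dθ² = +0.019076 m.
a = ω²·d²x/dθ² = (310.6)²·(+0.019076) = +1840.3 m/s²;  |a| = 1840.3 m/s².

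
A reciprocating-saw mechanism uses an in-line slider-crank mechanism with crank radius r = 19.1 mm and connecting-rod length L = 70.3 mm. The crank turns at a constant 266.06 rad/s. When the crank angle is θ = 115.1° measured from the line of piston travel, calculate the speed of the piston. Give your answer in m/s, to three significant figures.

4.05

ω = 266.1 rad/s
For an in-line slider-crank, x = r cosθ + √(L² − r² sin²θ), so v = −rω sinθ·[1 + r cosθ/√(L² − r² sin²θ)].
With r = 0.0191 m, L = 0.0703 m, θ = 115.1°: √(L² − r² sin²θ) = 0.068139 m.
v = −0.0191·266.1·0.90557·[1 + 0.0191·-0.42420/0.068139] = -4.0547 m/s.
|v| = 4.0547 m/s.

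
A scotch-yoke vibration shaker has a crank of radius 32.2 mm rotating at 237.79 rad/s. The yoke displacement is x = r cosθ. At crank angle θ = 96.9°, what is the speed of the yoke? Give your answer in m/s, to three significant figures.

ω = 237.8 rad/s
x = r cosθ ⇒ ẋ = −rω sinθ.
|v| = rω|sinθ| = 0.0322·237.8·|sin 96.9°| = 7.6014 m/s.

7.60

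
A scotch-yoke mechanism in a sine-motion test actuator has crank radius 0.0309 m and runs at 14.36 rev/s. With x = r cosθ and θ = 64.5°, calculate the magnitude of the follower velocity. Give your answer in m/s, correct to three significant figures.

2.52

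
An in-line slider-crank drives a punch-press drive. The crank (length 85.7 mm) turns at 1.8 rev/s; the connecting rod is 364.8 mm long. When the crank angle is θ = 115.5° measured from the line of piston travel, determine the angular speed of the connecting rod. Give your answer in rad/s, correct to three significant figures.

1.17

ω = 11.31 rad/s (converted from 1.8 rev/s).
The rod makes angle φ with the slider axis where L sinφ = r sinθ; differentiating, L cosφ·φ̇ = r ω cosθ.
L cosφ = √(L² − r² sin²θ) = 0.3565 m.
|ω_rod| = r ω |cosθ| / √(L² − r² sin²θ) = 0.0857·11.31·0.43051/0.3565 = 1.1704 rad/s.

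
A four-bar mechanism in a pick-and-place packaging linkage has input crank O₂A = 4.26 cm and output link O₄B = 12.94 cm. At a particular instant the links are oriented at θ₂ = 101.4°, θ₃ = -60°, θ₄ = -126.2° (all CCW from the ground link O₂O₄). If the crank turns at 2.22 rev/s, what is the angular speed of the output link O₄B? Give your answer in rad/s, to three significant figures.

1.60

ω₂ = 13.95 rad/s (from 2.22 rev/s).
Differentiating the loop-closure r₂e^{iθ₂}+r₃e^{iθ₃}=r₁+r₄e^{iθ₄} gives r₂ω₂e^{iθ₂}+r₃ω₃e^{iθ₃}=r₄ω₄e^{iθ₄}.
Eliminating the other unknown: ω₄ = r₂ω₂ sin(θ₂−θ₃) / [r₄ sin(θ₄−θ₃)].
Numerator sine = +0.31896; denominator sine = -0.91496.
Result = 0.0426·13.95·(+0.31896) / (0.1294·(-0.91496)) = -1.6008 rad/s; magnitude 1.6008 rad/s.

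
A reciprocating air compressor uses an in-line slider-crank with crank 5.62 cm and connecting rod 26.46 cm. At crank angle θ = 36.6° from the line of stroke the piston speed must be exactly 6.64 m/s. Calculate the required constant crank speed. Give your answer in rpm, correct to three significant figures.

1610

For an in-line slider-crank, |v_piston| = rω|sinθ|·[1 + r cosθ/√(L² − r² sin²θ)].
With r = 0.0562 m, L = 0.2646 m, θ = 36.6°: the bracketed kinematic factor |dx/dθ| = 0.039268 m.
ω = v/|dx/dθ| = 6.64/0.039268 = 169.1 rad/s.
N = 60ω/(2π) = 1614.7 rpm.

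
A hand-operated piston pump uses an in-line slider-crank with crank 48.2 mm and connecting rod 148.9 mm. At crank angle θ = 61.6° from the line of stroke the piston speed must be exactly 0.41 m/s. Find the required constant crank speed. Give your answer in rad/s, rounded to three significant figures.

For an in-line slider-crank, |v_piston| = rω|sinθ|·[1 + r cosθ/√(L² − r² sin²θ)].
With r = 0.0482 m, L = 0.1489 m, θ = 61.6°: the bracketed kinematic factor |dx/dθ| = 0.049209 m.
ω = v/|dx/dθ| = 0.41/0.049209 = 8.3318 rad/s.

8.33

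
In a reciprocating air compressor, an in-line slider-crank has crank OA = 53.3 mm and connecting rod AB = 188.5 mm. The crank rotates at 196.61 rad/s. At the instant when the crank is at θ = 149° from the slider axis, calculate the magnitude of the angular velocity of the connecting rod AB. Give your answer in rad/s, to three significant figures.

ω = 196.6 rad/s
The rod makes angle φ with the slider axis where L sinφ = r sinθ; differentiating, L cosφ·φ̇ = r ω cosθ.
L cosφ = √(L² − r² sin²θ) = 0.18649 m.
|ω_rod| = r ω |cosθ| / √(L² − r² sin²θ) = 0.0533·196.6·0.85717/0.18649 = 48.166 rad/s.

48.2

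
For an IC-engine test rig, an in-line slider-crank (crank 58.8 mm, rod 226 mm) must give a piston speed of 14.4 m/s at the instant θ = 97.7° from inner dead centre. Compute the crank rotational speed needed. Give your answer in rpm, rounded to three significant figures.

2450

For an in-line slider-crank, |v_piston| = rω|sinθ|·[1 + r cosθ/√(L² − r² sin²θ)].
With r = 0.0588 m, L = 0.226 m, θ = 97.7°: the bracketed kinematic factor |dx/dθ| = 0.056167 m.
ω = v/|dx/dθ| = 14.4/0.056167 = 256.38 rad/s.
N = 60ω/(2π) = 2448.2 rpm.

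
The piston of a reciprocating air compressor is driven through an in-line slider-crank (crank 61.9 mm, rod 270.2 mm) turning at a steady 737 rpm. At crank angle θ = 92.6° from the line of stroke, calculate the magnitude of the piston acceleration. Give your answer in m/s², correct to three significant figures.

103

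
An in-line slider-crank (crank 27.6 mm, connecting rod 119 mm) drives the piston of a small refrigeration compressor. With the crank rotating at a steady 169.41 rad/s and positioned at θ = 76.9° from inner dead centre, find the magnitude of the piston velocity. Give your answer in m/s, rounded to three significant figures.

ω = 169.4 rad/s
For an in-line slider-crank, x = r cosθ + √(L² − r² sin²θ), so v = −rω sinθ·[1 + r cosθ/√(L² − r² sin²θ)].
With r = 0.0276 m, L = 0.119 m, θ = 76.9°: √(L² − r² sin²θ) = 0.11592 m.
v = −0.0276·169.4·0.97398·[1 + 0.0276·0.22665/0.11592] = -4.7998 m/s.
|v| = 4.7998 m/s.

4.80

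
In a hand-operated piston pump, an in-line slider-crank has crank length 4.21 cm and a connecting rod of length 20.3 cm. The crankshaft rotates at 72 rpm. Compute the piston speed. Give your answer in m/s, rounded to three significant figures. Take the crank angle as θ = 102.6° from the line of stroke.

ω = 2π·72/60 = 7.54 rad/s
For an in-line slider-crank, x = r cosθ + √(L² − r² sin²θ), so v = −rω sinθ·[1 + r cosθ/√(L² − r² sin²θ)].
With r = 0.0421 m, L = 0.203 m, θ = 102.6°: √(L² − r² sin²θ) = 0.1988 m.
v = −0.0421·7.54·0.97592·[1 + 0.0421·-0.21814/0.1988] = -0.29547 m/s.
|v| = 0.29547 m/s.

0.295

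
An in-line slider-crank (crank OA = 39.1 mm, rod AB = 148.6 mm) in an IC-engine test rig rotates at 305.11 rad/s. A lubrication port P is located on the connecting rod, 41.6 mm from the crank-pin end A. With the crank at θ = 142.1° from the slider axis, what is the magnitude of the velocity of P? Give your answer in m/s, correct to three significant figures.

9.67

ω = 305.1 rad/s.  Crank-pin speed |V_A| = rω = 11.93 m/s, perpendicular to OA.
Rod angle: sinφ = −(r/L) sinθ ⇒ φ = -9.302°; ω_rod = −rω cosθ/√(L²−r²sin²θ) = +64.193 rad/s.
V_P = V_A + ω_rod × AP, with AP = 0.0416 m along the rod.
Components: V_Px = −rω sinθ − a·ω_rod·sinφ = -6.8967 m/s;  V_Py = rω cosθ + a·ω_rod·cosφ = -6.7783 m/s.
|V_P| = √(V_Px² + V_Py²) = 9.67 m/s.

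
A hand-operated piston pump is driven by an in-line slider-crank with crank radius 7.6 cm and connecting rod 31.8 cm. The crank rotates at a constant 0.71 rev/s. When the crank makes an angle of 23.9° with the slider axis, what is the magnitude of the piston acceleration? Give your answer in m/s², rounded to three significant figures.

ω = 2π·0.71 = 4.461 rad/s
x(θ) = r cosθ + √(L² − r² sin²θ); with ω constant, a = ω²·d²x/dθ².
d²x/dθ² = −r cosθ − r²(cos2θ)/√u − r⁴ sin²2θ/(4u^{3/2}),  u = L² − r² sin²θ = 0.100176 m².
Substituting r = 0.076 m, L = 0.318 m, θ = 23.9°: d²x/dθ² = -0.081886 m.
a = ω²·d²x/dθ² = (4.461)²·(-0.081886) = -1.6296 m/s²;  |a| = 1.6296 m/s².

1.63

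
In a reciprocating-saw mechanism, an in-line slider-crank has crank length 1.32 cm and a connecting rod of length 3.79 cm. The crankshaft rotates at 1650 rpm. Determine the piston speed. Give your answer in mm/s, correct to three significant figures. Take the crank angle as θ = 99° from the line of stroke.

ω = 2π·1650/60 = 172.8 rad/s
For an in-line slider-crank, x = r cosθ + √(L² − r² sin²θ), so v = −rω sinθ·[1 + r cosθ/√(L² − r² sin²θ)].
With r = 0.0132 m, L = 0.0379 m, θ = 99°: √(L² − r² sin²θ) = 0.035587 m.
v = −0.0132·172.8·0.98769·[1 + 0.0132·-0.15643/0.035587] = -2.122 m/s.
|v| = 2.122 m/s = 2122 mm/s.

2120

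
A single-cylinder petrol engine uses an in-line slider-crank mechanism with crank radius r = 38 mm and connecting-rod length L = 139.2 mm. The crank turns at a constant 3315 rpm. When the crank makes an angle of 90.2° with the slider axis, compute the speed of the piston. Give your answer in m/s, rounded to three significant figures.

13.2

ω = 2π·3315/60 = 347.1 rad/s
For an in-line slider-crank, x = r cosθ + √(L² − r² sin²θ), so v = −rω sinθ·[1 + r cosθ/√(L² − r² sin²θ)].
With r = 0.038 m, L = 0.1392 m, θ = 90.2°: √(L² − r² sin²θ) = 0.13391 m.
v = −0.038·347.1·0.99999·[1 + 0.038·-0.00349/0.13391] = -13.178 m/s.
|v| = 13.178 m/s.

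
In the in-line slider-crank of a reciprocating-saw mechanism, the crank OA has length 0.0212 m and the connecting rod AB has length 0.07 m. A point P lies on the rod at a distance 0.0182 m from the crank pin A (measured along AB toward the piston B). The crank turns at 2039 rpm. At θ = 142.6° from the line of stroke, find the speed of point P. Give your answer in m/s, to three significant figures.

ω = 213.5 rad/s.  Crank-pin speed |V_A| = rω = 4.5267 m/s, perpendicular to OA.
Rod angle: sinφ = −(r/L) sinθ ⇒ φ = -10.600°; ω_rod = −rω cosθ/√(L²−r²sin²θ) = +52.264 rad/s.
V_P = V_A + ω_rod × AP, with AP = 0.0182 m along the rod.
Components: V_Px = −rω sinθ − a·ω_rod·sinφ = -2.5744 m/s;  V_Py = rω cosθ + a·ω_rod·cosφ = -2.6611 m/s.
|V_P| = √(V_Px² + V_Py²) = 3.7026 m/s.

3.70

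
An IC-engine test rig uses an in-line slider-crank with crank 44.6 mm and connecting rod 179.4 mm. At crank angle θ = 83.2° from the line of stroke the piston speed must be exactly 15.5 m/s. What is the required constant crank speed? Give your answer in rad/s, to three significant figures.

For an in-line slider-crank, |v_piston| = rω|sinθ|·[1 + r cosθ/√(L² − r² sin²θ)].
With r = 0.0446 m, L = 0.1794 m, θ = 83.2°: the bracketed kinematic factor |dx/dθ| = 0.045632 m.
ω = v/|dx/dθ| = 15.5/0.045632 = 339.68 rad/s.

340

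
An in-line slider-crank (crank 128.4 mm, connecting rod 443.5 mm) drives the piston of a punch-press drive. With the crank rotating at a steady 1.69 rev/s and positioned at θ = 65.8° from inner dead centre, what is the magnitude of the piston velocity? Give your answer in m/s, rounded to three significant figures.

ω = 2π·1.69 = 10.62 rad/s
For an in-line slider-crank, x = r cosθ + √(L² − r² sin²θ), so v = −rω sinθ·[1 + r cosθ/√(L² − r² sin²θ)].
With r = 0.1284 m, L = 0.4435 m, θ = 65.8°: √(L² − r² sin²θ) = 0.42776 m.
v = −0.1284·10.62·0.91212·[1 + 0.1284·0.40992/0.42776] = -1.3966 m/s.
|v| = 1.3966 m/s.

1.40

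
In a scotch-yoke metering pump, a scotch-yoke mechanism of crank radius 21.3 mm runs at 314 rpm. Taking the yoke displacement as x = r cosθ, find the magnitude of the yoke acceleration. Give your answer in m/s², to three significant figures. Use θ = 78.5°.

4.59

ω = 32.88 rad/s (from 314 rpm).
x = r cosθ ⇒ ẍ = −rω² cosθ (ω constant).
|a| = rω²|cosθ| = 0.0213·(32.88)²·|cos 78.5°| = 4.5915 m/s².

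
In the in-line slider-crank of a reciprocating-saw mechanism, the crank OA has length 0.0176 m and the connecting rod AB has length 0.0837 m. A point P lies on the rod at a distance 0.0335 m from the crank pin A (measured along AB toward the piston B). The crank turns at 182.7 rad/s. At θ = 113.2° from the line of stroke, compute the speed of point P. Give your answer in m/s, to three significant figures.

ω = 182.7 rad/s.  Crank-pin speed |V_A| = rω = 3.2155 m/s, perpendicular to OA.
Rod angle: sinφ = −(r/L) sinθ ⇒ φ = -11.144°; ω_rod = −rω cosθ/√(L²−r²sin²θ) = +15.425 rad/s.
V_P = V_A + ω_rod × AP, with AP = 0.0335 m along the rod.
Components: V_Px = −rω sinθ − a·ω_rod·sinφ = -2.8556 m/s;  V_Py = rω cosθ + a·ω_rod·cosφ = -0.75973 m/s.
|V_P| = √(V_Px² + V_Py²) = 2.955 m/s.

2.95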